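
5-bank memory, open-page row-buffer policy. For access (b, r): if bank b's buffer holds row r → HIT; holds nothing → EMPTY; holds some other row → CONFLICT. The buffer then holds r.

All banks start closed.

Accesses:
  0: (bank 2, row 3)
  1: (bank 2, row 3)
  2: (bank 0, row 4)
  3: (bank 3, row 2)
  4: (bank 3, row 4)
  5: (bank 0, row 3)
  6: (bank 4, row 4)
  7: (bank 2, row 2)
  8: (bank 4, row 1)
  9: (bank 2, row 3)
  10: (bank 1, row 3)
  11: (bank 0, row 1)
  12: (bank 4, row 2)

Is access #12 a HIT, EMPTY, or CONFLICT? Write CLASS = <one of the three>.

CLASS = CONFLICT

#0 (2,3) E
#1 (2,3) H  (was 3)
#2 (0,4) E
#3 (3,2) E
#4 (3,4) C  (was 2)
#5 (0,3) C  (was 4)
#6 (4,4) E
#7 (2,2) C  (was 3)
#8 (4,1) C  (was 4)
#9 (2,3) C  (was 2)
#10 (1,3) E
#11 (0,1) C  (was 3)
#12 (4,2) C  (was 1)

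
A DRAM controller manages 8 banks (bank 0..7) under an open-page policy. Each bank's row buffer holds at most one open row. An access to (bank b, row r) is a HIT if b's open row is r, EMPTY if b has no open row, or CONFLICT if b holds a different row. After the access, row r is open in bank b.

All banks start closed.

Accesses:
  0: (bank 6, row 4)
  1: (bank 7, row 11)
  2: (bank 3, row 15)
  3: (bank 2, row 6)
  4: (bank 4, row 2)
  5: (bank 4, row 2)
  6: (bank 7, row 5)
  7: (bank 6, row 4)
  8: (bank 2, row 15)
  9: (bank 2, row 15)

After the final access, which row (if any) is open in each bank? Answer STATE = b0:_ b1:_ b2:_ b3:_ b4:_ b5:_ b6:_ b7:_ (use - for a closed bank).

step 0: bank6 None->4 [EMPTY]
step 1: bank7 None->11 [EMPTY]
step 2: bank3 None->15 [EMPTY]
step 3: bank2 None->6 [EMPTY]
step 4: bank4 None->2 [EMPTY]
step 5: bank4 2->2 [HIT]
step 6: bank7 11->5 [CONFLICT]
step 7: bank6 4->4 [HIT]
step 8: bank2 6->15 [CONFLICT]
step 9: bank2 15->15 [HIT]

STATE = b0:- b1:- b2:15 b3:15 b4:2 b5:- b6:4 b7:5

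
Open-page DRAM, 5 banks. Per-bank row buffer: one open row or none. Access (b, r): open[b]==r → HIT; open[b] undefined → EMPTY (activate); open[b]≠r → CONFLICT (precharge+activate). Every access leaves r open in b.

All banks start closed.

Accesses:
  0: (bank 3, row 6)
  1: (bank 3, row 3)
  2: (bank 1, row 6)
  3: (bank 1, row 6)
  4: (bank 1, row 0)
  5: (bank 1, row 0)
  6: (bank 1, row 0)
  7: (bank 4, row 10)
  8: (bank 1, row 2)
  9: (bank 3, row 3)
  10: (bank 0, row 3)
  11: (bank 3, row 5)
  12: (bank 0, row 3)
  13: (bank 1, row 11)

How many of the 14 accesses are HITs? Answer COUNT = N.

COUNT = 5

#0 (3,6) E
#1 (3,3) C  (was 6)
#2 (1,6) E
#3 (1,6) H  (was 6)
#4 (1,0) C  (was 6)
#5 (1,0) H  (was 0)
#6 (1,0) H  (was 0)
#7 (4,10) E
#8 (1,2) C  (was 0)
#9 (3,3) H  (was 3)
#10 (0,3) E
#11 (3,5) C  (was 3)
#12 (0,3) H  (was 3)
#13 (1,11) C  (was 2)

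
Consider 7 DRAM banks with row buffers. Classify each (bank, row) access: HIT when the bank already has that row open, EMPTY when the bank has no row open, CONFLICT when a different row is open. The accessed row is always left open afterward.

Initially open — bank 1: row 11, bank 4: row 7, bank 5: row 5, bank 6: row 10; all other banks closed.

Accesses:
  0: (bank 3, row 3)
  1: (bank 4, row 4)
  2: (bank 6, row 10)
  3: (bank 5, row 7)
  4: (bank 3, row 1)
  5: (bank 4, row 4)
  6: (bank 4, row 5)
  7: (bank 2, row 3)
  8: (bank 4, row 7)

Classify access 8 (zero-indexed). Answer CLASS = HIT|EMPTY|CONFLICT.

CLASS = CONFLICT

#0 (3,3) E
#1 (4,4) C  (was 7)
#2 (6,10) H  (was 10)
#3 (5,7) C  (was 5)
#4 (3,1) C  (was 3)
#5 (4,4) H  (was 4)
#6 (4,5) C  (was 4)
#7 (2,3) E
#8 (4,7) C  (was 5)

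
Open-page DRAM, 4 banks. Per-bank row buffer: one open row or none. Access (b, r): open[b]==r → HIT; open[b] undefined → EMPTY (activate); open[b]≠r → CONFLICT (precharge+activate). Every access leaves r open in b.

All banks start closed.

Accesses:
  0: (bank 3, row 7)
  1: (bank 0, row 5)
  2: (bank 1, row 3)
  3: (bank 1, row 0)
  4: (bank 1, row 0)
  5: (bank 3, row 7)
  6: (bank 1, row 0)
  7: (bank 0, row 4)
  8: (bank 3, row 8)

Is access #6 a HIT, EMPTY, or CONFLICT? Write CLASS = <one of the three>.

step 0: bank3 None->7 [EMPTY]
step 1: bank0 None->5 [EMPTY]
step 2: bank1 None->3 [EMPTY]
step 3: bank1 3->0 [CONFLICT]
step 4: bank1 0->0 [HIT]
step 5: bank3 7->7 [HIT]
step 6: bank1 0->0 [HIT]
step 7: bank0 5->4 [CONFLICT]
step 8: bank3 7->8 [CONFLICT]

CLASS = HIT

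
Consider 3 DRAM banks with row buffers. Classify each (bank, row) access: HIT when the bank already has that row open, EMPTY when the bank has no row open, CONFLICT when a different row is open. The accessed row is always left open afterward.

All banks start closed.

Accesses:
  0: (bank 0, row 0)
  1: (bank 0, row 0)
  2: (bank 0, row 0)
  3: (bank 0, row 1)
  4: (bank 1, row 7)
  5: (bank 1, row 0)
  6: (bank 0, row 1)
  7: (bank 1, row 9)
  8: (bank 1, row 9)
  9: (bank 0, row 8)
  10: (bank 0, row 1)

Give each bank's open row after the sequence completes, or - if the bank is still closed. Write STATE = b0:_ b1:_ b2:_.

STATE = b0:1 b1:9 b2:-

#0 (0,0) E
#1 (0,0) H  (was 0)
#2 (0,0) H  (was 0)
#3 (0,1) C  (was 0)
#4 (1,7) E
#5 (1,0) C  (was 7)
#6 (0,1) H  (was 1)
#7 (1,9) C  (was 0)
#8 (1,9) H  (was 9)
#9 (0,8) C  (was 1)
#10 (0,1) C  (was 8)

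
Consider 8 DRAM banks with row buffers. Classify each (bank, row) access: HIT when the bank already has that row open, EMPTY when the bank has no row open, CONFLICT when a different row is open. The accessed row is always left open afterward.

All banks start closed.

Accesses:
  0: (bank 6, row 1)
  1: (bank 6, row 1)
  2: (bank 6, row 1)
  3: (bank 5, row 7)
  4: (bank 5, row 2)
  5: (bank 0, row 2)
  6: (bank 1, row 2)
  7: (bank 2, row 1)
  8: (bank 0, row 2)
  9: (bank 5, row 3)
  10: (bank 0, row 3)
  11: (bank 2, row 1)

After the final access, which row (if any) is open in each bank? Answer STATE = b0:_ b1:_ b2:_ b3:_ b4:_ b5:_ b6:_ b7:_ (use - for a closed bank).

0: bank 6 row 1 — prev None → EMPTY
1: bank 6 row 1 — prev 1 → HIT
2: bank 6 row 1 — prev 1 → HIT
3: bank 5 row 7 — prev None → EMPTY
4: bank 5 row 2 — prev 7 → CONFLICT
5: bank 0 row 2 — prev None → EMPTY
6: bank 1 row 2 — prev None → EMPTY
7: bank 2 row 1 — prev None → EMPTY
8: bank 0 row 2 — prev 2 → HIT
9: bank 5 row 3 — prev 2 → CONFLICT
10: bank 0 row 3 — prev 2 → CONFLICT
11: bank 2 row 1 — prev 1 → HIT

STATE = b0:3 b1:2 b2:1 b3:- b4:- b5:3 b6:1 b7:-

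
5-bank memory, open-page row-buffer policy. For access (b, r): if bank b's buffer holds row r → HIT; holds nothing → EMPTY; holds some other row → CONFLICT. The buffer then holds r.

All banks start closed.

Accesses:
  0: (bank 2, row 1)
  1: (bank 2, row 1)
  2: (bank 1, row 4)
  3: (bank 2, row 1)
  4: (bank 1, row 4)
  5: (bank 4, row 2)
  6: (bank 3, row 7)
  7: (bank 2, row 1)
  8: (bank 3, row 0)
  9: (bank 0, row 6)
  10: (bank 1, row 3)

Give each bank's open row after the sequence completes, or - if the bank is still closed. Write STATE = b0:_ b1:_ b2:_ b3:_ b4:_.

#0 (2,1) E
#1 (2,1) H  (was 1)
#2 (1,4) E
#3 (2,1) H  (was 1)
#4 (1,4) H  (was 4)
#5 (4,2) E
#6 (3,7) E
#7 (2,1) H  (was 1)
#8 (3,0) C  (was 7)
#9 (0,6) E
#10 (1,3) C  (was 4)

STATE = b0:6 b1:3 b2:1 b3:0 b4:2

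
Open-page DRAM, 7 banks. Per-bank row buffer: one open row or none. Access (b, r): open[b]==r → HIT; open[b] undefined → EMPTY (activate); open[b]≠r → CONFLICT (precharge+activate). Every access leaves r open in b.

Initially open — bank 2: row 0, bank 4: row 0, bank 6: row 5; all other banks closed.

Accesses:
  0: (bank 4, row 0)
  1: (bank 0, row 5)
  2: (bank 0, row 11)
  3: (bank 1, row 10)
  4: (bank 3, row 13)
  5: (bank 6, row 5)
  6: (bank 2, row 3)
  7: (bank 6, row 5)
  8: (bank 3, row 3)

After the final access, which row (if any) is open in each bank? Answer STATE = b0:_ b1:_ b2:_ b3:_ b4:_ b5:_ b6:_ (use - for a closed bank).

STATE = b0:11 b1:10 b2:3 b3:3 b4:0 b5:- b6:5

  [0] b4 r0: had r0 ⇒ H
  [1] b0 r5: no row ⇒ E
  [2] b0 r11: had r5 ⇒ C
  [3] b1 r10: no row ⇒ E
  [4] b3 r13: no row ⇒ E
  [5] b6 r5: had r5 ⇒ H
  [6] b2 r3: had r0 ⇒ C
  [7] b6 r5: had r5 ⇒ H
  [8] b3 r3: had r13 ⇒ C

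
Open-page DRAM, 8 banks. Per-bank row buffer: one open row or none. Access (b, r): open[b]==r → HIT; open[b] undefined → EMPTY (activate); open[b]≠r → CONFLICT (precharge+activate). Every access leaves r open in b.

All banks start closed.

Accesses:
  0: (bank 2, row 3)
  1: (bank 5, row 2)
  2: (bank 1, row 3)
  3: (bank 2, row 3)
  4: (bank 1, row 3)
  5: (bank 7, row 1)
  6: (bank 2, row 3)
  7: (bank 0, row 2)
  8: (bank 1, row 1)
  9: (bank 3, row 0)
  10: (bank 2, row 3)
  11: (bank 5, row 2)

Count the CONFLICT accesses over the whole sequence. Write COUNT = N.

COUNT = 1

0: bank 2 row 3 — prev None → EMPTY
1: bank 5 row 2 — prev None → EMPTY
2: bank 1 row 3 — prev None → EMPTY
3: bank 2 row 3 — prev 3 → HIT
4: bank 1 row 3 — prev 3 → HIT
5: bank 7 row 1 — prev None → EMPTY
6: bank 2 row 3 — prev 3 → HIT
7: bank 0 row 2 — prev None → EMPTY
8: bank 1 row 1 — prev 3 → CONFLICT
9: bank 3 row 0 — prev None → EMPTY
10: bank 2 row 3 — prev 3 → HIT
11: bank 5 row 2 — prev 2 → HIT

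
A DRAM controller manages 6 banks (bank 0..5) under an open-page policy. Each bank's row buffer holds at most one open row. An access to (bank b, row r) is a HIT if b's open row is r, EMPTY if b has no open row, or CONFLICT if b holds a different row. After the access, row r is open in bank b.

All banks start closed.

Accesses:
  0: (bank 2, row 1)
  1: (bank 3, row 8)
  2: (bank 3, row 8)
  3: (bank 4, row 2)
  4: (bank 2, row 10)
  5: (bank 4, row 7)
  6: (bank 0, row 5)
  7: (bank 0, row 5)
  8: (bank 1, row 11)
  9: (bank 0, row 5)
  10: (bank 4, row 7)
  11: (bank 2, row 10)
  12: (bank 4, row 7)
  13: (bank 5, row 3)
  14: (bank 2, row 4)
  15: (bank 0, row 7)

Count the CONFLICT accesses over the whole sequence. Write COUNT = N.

#0 (2,1) E
#1 (3,8) E
#2 (3,8) H  (was 8)
#3 (4,2) E
#4 (2,10) C  (was 1)
#5 (4,7) C  (was 2)
#6 (0,5) E
#7 (0,5) H  (was 5)
#8 (1,11) E
#9 (0,5) H  (was 5)
#10 (4,7) H  (was 7)
#11 (2,10) H  (was 10)
#12 (4,7) H  (was 7)
#13 (5,3) E
#14 (2,4) C  (was 10)
#15 (0,7) C  (was 5)

COUNT = 4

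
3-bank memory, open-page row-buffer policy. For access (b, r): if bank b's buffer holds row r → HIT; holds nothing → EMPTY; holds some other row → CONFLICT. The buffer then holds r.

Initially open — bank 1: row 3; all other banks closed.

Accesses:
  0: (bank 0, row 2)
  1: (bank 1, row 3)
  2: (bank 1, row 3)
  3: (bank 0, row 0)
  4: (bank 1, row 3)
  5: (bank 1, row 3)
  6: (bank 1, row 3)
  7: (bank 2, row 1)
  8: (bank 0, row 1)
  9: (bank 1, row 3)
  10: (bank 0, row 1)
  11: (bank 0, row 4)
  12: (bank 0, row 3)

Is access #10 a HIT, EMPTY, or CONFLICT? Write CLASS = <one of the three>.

  [0] b0 r2: no row ⇒ E
  [1] b1 r3: had r3 ⇒ H
  [2] b1 r3: had r3 ⇒ H
  [3] b0 r0: had r2 ⇒ C
  [4] b1 r3: had r3 ⇒ H
  [5] b1 r3: had r3 ⇒ H
  [6] b1 r3: had r3 ⇒ H
  [7] b2 r1: no row ⇒ E
  [8] b0 r1: had r0 ⇒ C
  [9] b1 r3: had r3 ⇒ H
  [10] b0 r1: had r1 ⇒ H
  [11] b0 r4: had r1 ⇒ C
  [12] b0 r3: had r4 ⇒ C

CLASS = HIT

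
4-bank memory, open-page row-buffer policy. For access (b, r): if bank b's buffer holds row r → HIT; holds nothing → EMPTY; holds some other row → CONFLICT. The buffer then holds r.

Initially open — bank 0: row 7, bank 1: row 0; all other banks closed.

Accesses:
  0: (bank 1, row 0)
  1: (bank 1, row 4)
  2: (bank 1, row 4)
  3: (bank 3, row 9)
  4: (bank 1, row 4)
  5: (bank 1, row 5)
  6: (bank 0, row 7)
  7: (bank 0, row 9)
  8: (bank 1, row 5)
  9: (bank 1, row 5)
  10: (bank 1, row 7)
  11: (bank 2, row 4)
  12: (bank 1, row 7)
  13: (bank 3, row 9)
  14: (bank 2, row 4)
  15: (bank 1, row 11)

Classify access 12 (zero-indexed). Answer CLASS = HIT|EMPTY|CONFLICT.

#0 (1,0) H  (was 0)
#1 (1,4) C  (was 0)
#2 (1,4) H  (was 4)
#3 (3,9) E
#4 (1,4) H  (was 4)
#5 (1,5) C  (was 4)
#6 (0,7) H  (was 7)
#7 (0,9) C  (was 7)
#8 (1,5) H  (was 5)
#9 (1,5) H  (was 5)
#10 (1,7) C  (was 5)
#11 (2,4) E
#12 (1,7) H  (was 7)
#13 (3,9) H  (was 9)
#14 (2,4) H  (was 4)
#15 (1,11) C  (was 7)

CLASS = HIT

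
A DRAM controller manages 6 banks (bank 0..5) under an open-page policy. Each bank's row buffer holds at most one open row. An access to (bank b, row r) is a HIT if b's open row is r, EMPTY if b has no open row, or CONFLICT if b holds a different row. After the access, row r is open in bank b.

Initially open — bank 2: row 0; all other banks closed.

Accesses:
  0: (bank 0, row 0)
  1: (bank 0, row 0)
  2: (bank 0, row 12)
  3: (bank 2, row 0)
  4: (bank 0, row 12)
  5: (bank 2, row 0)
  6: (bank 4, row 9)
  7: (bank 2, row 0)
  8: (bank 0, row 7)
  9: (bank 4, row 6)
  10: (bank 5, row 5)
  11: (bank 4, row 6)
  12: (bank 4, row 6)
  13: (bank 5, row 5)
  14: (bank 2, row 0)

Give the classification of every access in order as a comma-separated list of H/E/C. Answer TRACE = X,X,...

TRACE = E,H,C,H,H,H,E,H,C,C,E,H,H,H,H

#0 (0,0) E
#1 (0,0) H  (was 0)
#2 (0,12) C  (was 0)
#3 (2,0) H  (was 0)
#4 (0,12) H  (was 12)
#5 (2,0) H  (was 0)
#6 (4,9) E
#7 (2,0) H  (was 0)
#8 (0,7) C  (was 12)
#9 (4,6) C  (was 9)
#10 (5,5) E
#11 (4,6) H  (was 6)
#12 (4,6) H  (was 6)
#13 (5,5) H  (was 5)
#14 (2,0) H  (was 0)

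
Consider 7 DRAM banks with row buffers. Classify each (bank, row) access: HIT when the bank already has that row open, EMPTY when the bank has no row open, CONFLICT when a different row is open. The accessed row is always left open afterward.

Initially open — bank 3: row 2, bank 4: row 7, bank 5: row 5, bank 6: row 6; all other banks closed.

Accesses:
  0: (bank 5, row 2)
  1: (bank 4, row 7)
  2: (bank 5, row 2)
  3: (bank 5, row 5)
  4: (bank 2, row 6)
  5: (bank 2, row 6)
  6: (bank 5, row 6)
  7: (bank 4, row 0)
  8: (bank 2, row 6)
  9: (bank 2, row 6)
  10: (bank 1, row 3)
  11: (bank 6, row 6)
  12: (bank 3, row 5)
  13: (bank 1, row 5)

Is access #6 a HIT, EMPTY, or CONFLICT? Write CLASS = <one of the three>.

CLASS = CONFLICT

step 0: bank5 5->2 [CONFLICT]
step 1: bank4 7->7 [HIT]
step 2: bank5 2->2 [HIT]
step 3: bank5 2->5 [CONFLICT]
step 4: bank2 None->6 [EMPTY]
step 5: bank2 6->6 [HIT]
step 6: bank5 5->6 [CONFLICT]
step 7: bank4 7->0 [CONFLICT]
step 8: bank2 6->6 [HIT]
step 9: bank2 6->6 [HIT]
step 10: bank1 None->3 [EMPTY]
step 11: bank6 6->6 [HIT]
step 12: bank3 2->5 [CONFLICT]
step 13: bank1 3->5 [CONFLICT]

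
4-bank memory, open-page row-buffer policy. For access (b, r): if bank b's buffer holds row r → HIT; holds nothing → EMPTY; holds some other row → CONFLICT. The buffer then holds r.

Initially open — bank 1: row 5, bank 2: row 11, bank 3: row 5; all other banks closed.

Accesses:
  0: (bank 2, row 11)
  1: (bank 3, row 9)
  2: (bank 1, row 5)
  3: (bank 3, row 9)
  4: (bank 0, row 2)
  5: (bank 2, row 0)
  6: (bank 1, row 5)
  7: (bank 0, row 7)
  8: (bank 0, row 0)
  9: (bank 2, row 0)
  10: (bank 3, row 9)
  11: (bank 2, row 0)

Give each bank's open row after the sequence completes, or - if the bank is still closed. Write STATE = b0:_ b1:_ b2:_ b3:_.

STATE = b0:0 b1:5 b2:0 b3:9

step 0: bank2 11->11 [HIT]
step 1: bank3 5->9 [CONFLICT]
step 2: bank1 5->5 [HIT]
step 3: bank3 9->9 [HIT]
step 4: bank0 None->2 [EMPTY]
step 5: bank2 11->0 [CONFLICT]
step 6: bank1 5->5 [HIT]
step 7: bank0 2->7 [CONFLICT]
step 8: bank0 7->0 [CONFLICT]
step 9: bank2 0->0 [HIT]
step 10: bank3 9->9 [HIT]
step 11: bank2 0->0 [HIT]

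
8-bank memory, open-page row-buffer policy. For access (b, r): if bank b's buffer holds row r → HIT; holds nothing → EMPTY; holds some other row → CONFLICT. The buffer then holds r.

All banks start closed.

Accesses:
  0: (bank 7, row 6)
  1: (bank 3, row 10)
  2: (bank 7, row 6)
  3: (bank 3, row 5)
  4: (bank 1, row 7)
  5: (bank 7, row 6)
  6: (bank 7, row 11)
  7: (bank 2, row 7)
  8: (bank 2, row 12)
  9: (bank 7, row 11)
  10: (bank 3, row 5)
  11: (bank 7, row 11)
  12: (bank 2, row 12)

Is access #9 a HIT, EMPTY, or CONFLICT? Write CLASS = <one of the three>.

#0 (7,6) E
#1 (3,10) E
#2 (7,6) H  (was 6)
#3 (3,5) C  (was 10)
#4 (1,7) E
#5 (7,6) H  (was 6)
#6 (7,11) C  (was 6)
#7 (2,7) E
#8 (2,12) C  (was 7)
#9 (7,11) H  (was 11)
#10 (3,5) H  (was 5)
#11 (7,11) H  (was 11)
#12 (2,12) H  (was 12)

CLASS = HIT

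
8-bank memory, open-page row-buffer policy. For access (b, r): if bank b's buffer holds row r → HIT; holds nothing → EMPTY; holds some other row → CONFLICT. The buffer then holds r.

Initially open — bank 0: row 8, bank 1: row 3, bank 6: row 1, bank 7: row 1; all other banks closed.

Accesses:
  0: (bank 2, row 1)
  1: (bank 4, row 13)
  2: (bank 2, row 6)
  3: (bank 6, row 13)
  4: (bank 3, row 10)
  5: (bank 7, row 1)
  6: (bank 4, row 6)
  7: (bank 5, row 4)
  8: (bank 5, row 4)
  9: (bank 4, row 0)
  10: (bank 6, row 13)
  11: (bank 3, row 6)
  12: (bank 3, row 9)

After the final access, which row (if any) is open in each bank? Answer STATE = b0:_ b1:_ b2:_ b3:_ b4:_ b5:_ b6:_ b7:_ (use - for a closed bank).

STATE = b0:8 b1:3 b2:6 b3:9 b4:0 b5:4 b6:13 b7:1

#0 (2,1) E
#1 (4,13) E
#2 (2,6) C  (was 1)
#3 (6,13) C  (was 1)
#4 (3,10) E
#5 (7,1) H  (was 1)
#6 (4,6) C  (was 13)
#7 (5,4) E
#8 (5,4) H  (was 4)
#9 (4,0) C  (was 6)
#10 (6,13) H  (was 13)
#11 (3,6) C  (was 10)
#12 (3,9) C  (was 6)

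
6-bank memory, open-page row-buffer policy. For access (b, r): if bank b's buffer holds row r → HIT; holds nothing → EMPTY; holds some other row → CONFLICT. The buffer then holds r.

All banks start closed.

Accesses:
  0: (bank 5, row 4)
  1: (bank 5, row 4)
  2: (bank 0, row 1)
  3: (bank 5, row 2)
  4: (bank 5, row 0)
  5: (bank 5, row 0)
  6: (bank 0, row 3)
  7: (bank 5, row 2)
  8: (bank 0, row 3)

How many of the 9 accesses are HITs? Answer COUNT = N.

COUNT = 3

step 0: bank5 None->4 [EMPTY]
step 1: bank5 4->4 [HIT]
step 2: bank0 None->1 [EMPTY]
step 3: bank5 4->2 [CONFLICT]
step 4: bank5 2->0 [CONFLICT]
step 5: bank5 0->0 [HIT]
step 6: bank0 1->3 [CONFLICT]
step 7: bank5 0->2 [CONFLICT]
step 8: bank0 3->3 [HIT]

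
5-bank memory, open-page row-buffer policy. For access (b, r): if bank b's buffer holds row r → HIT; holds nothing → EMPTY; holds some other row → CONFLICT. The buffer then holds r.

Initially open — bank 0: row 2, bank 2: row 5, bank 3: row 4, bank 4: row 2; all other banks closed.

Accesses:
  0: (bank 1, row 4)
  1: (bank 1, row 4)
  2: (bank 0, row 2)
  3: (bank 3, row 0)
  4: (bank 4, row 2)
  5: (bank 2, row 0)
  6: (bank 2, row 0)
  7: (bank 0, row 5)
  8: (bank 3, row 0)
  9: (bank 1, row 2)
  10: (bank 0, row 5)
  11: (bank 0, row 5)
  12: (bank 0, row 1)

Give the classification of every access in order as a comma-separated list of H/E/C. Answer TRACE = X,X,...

TRACE = E,H,H,C,H,C,H,C,H,C,H,H,C

#0 (1,4) E
#1 (1,4) H  (was 4)
#2 (0,2) H  (was 2)
#3 (3,0) C  (was 4)
#4 (4,2) H  (was 2)
#5 (2,0) C  (was 5)
#6 (2,0) H  (was 0)
#7 (0,5) C  (was 2)
#8 (3,0) H  (was 0)
#9 (1,2) C  (was 4)
#10 (0,5) H  (was 5)
#11 (0,5) H  (was 5)
#12 (0,1) C  (was 5)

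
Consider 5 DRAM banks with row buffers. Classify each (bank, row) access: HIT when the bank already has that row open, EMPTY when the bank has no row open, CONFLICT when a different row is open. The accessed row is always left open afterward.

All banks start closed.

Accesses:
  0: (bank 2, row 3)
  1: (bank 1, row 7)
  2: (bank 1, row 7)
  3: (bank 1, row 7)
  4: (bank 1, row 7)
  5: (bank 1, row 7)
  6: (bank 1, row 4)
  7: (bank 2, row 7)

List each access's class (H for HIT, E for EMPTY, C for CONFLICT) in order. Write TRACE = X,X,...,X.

TRACE = E,E,H,H,H,H,C,C

#0 (2,3) E
#1 (1,7) E
#2 (1,7) H  (was 7)
#3 (1,7) H  (was 7)
#4 (1,7) H  (was 7)
#5 (1,7) H  (was 7)
#6 (1,4) C  (was 7)
#7 (2,7) C  (was 3)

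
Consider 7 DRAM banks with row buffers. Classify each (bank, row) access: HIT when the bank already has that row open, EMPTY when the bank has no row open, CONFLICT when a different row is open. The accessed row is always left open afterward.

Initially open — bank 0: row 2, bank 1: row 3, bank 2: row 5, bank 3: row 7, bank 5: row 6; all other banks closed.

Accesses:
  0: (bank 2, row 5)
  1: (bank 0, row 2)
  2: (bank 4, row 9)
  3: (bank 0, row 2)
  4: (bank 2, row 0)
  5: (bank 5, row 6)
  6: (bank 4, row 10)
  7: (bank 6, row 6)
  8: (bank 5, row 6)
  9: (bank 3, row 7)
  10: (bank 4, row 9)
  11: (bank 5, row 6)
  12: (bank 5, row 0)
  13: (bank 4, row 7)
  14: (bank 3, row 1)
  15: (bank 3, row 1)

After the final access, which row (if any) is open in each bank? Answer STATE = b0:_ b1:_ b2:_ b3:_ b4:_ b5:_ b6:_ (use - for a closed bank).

  [0] b2 r5: had r5 ⇒ H
  [1] b0 r2: had r2 ⇒ H
  [2] b4 r9: no row ⇒ E
  [3] b0 r2: had r2 ⇒ H
  [4] b2 r0: had r5 ⇒ C
  [5] b5 r6: had r6 ⇒ H
  [6] b4 r10: had r9 ⇒ C
  [7] b6 r6: no row ⇒ E
  [8] b5 r6: had r6 ⇒ H
  [9] b3 r7: had r7 ⇒ H
  [10] b4 r9: had r10 ⇒ C
  [11] b5 r6: had r6 ⇒ H
  [12] b5 r0: had r6 ⇒ C
  [13] b4 r7: had r9 ⇒ C
  [14] b3 r1: had r7 ⇒ C
  [15] b3 r1: had r1 ⇒ H

STATE = b0:2 b1:3 b2:0 b3:1 b4:7 b5:0 b6:6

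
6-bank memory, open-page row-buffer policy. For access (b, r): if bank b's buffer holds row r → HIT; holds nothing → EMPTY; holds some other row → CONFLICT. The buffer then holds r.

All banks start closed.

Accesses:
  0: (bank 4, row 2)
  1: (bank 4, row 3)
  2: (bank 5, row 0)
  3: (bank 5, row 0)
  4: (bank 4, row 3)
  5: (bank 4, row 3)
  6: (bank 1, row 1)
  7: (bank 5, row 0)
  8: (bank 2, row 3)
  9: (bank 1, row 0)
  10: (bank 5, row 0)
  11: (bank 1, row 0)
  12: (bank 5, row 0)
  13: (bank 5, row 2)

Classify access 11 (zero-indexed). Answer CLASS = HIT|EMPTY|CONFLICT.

  [0] b4 r2: no row ⇒ E
  [1] b4 r3: had r2 ⇒ C
  [2] b5 r0: no row ⇒ E
  [3] b5 r0: had r0 ⇒ H
  [4] b4 r3: had r3 ⇒ H
  [5] b4 r3: had r3 ⇒ H
  [6] b1 r1: no row ⇒ E
  [7] b5 r0: had r0 ⇒ H
  [8] b2 r3: no row ⇒ E
  [9] b1 r0: had r1 ⇒ C
  [10] b5 r0: had r0 ⇒ H
  [11] b1 r0: had r0 ⇒ H
  [12] b5 r0: had r0 ⇒ H
  [13] b5 r2: had r0 ⇒ C

CLASS = HIT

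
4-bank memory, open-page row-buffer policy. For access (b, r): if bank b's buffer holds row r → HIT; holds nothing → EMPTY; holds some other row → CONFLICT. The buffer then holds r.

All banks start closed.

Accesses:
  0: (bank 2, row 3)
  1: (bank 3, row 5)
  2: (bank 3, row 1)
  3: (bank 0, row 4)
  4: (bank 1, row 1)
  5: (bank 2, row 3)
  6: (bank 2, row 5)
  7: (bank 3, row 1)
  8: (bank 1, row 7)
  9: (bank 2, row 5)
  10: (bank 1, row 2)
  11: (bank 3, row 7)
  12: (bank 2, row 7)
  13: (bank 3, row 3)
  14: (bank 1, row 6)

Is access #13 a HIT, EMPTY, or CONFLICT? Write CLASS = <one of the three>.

CLASS = CONFLICT

0: bank 2 row 3 — prev None → EMPTY
1: bank 3 row 5 — prev None → EMPTY
2: bank 3 row 1 — prev 5 → CONFLICT
3: bank 0 row 4 — prev None → EMPTY
4: bank 1 row 1 — prev None → EMPTY
5: bank 2 row 3 — prev 3 → HIT
6: bank 2 row 5 — prev 3 → CONFLICT
7: bank 3 row 1 — prev 1 → HIT
8: bank 1 row 7 — prev 1 → CONFLICT
9: bank 2 row 5 — prev 5 → HIT
10: bank 1 row 2 — prev 7 → CONFLICT
11: bank 3 row 7 — prev 1 → CONFLICT
12: bank 2 row 7 — prev 5 → CONFLICT
13: bank 3 row 3 — prev 7 → CONFLICT
14: bank 1 row 6 — prev 2 → CONFLICT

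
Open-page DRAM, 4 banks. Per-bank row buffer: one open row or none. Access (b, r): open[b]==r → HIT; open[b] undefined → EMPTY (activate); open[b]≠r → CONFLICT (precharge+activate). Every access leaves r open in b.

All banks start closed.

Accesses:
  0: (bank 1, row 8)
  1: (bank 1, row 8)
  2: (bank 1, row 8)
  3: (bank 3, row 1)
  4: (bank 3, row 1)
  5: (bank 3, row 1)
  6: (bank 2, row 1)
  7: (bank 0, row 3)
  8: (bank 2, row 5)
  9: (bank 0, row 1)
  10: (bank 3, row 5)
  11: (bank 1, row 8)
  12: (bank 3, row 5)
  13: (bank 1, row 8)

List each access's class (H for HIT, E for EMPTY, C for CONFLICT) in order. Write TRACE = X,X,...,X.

#0 (1,8) E
#1 (1,8) H  (was 8)
#2 (1,8) H  (was 8)
#3 (3,1) E
#4 (3,1) H  (was 1)
#5 (3,1) H  (was 1)
#6 (2,1) E
#7 (0,3) E
#8 (2,5) C  (was 1)
#9 (0,1) C  (was 3)
#10 (3,5) C  (was 1)
#11 (1,8) H  (was 8)
#12 (3,5) H  (was 5)
#13 (1,8) H  (was 8)

TRACE = E,H,H,E,H,H,E,E,C,C,C,H,H,H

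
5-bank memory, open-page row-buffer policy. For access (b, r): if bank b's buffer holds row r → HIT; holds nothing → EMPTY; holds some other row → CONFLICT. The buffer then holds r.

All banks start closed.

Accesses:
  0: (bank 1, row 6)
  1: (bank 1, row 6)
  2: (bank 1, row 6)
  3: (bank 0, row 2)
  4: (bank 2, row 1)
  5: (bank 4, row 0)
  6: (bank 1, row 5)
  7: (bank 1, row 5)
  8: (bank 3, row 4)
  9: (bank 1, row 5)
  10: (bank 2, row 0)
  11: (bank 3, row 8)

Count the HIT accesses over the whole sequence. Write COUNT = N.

COUNT = 4

step 0: bank1 None->6 [EMPTY]
step 1: bank1 6->6 [HIT]
step 2: bank1 6->6 [HIT]
step 3: bank0 None->2 [EMPTY]
step 4: bank2 None->1 [EMPTY]
step 5: bank4 None->0 [EMPTY]
step 6: bank1 6->5 [CONFLICT]
step 7: bank1 5->5 [HIT]
step 8: bank3 None->4 [EMPTY]
step 9: bank1 5->5 [HIT]
step 10: bank2 1->0 [CONFLICT]
step 11: bank3 4->8 [CONFLICT]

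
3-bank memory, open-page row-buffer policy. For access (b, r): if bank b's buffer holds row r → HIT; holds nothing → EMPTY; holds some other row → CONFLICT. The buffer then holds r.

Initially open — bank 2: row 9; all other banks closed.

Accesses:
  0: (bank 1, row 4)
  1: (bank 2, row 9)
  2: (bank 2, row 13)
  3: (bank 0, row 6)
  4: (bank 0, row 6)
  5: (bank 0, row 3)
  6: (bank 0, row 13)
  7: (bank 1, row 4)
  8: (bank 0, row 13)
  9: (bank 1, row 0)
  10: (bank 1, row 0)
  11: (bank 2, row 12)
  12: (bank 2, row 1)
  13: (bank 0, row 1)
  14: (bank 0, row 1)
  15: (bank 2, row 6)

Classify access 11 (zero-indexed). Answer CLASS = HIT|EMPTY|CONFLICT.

CLASS = CONFLICT

0: bank 1 row 4 — prev None → EMPTY
1: bank 2 row 9 — prev 9 → HIT
2: bank 2 row 13 — prev 9 → CONFLICT
3: bank 0 row 6 — prev None → EMPTY
4: bank 0 row 6 — prev 6 → HIT
5: bank 0 row 3 — prev 6 → CONFLICT
6: bank 0 row 13 — prev 3 → CONFLICT
7: bank 1 row 4 — prev 4 → HIT
8: bank 0 row 13 — prev 13 → HIT
9: bank 1 row 0 — prev 4 → CONFLICT
10: bank 1 row 0 — prev 0 → HIT
11: bank 2 row 12 — prev 13 → CONFLICT
12: bank 2 row 1 — prev 12 → CONFLICT
13: bank 0 row 1 — prev 13 → CONFLICT
14: bank 0 row 1 — prev 1 → HIT
15: bank 2 row 6 — prev 1 → CONFLICT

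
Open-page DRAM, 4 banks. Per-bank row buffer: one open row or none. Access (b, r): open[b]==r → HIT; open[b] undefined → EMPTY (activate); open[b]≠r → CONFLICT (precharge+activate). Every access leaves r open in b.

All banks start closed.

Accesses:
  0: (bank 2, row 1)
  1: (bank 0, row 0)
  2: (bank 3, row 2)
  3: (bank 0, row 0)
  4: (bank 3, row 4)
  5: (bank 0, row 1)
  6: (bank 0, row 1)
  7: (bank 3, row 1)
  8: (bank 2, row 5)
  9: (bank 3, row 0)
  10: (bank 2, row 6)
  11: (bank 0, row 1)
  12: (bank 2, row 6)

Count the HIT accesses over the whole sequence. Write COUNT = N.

COUNT = 4

#0 (2,1) E
#1 (0,0) E
#2 (3,2) E
#3 (0,0) H  (was 0)
#4 (3,4) C  (was 2)
#5 (0,1) C  (was 0)
#6 (0,1) H  (was 1)
#7 (3,1) C  (was 4)
#8 (2,5) C  (was 1)
#9 (3,0) C  (was 1)
#10 (2,6) C  (was 5)
#11 (0,1) H  (was 1)
#12 (2,6) H  (was 6)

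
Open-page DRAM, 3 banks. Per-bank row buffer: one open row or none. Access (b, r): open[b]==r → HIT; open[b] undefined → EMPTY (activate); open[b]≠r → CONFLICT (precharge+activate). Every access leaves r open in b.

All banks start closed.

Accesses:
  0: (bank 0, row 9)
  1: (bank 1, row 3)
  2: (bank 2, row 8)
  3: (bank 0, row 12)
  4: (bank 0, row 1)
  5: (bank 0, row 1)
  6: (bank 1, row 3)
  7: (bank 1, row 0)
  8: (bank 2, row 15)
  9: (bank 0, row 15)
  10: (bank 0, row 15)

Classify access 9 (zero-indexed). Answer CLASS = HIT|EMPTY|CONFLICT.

step 0: bank0 None->9 [EMPTY]
step 1: bank1 None->3 [EMPTY]
step 2: bank2 None->8 [EMPTY]
step 3: bank0 9->12 [CONFLICT]
step 4: bank0 12->1 [CONFLICT]
step 5: bank0 1->1 [HIT]
step 6: bank1 3->3 [HIT]
step 7: bank1 3->0 [CONFLICT]
step 8: bank2 8->15 [CONFLICT]
step 9: bank0 1->15 [CONFLICT]
step 10: bank0 15->15 [HIT]

CLASS = CONFLICT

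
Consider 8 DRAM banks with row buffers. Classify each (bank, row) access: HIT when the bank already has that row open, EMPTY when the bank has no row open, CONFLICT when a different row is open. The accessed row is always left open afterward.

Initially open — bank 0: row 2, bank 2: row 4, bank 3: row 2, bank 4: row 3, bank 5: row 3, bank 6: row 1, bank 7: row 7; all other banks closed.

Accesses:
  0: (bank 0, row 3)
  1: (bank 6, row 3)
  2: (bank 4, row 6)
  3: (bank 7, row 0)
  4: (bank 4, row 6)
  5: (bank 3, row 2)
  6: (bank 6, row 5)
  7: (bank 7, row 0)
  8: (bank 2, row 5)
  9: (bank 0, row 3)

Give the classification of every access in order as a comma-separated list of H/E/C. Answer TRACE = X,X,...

TRACE = C,C,C,C,H,H,C,H,C,H

  [0] b0 r3: had r2 ⇒ C
  [1] b6 r3: had r1 ⇒ C
  [2] b4 r6: had r3 ⇒ C
  [3] b7 r0: had r7 ⇒ C
  [4] b4 r6: had r6 ⇒ H
  [5] b3 r2: had r2 ⇒ H
  [6] b6 r5: had r3 ⇒ C
  [7] b7 r0: had r0 ⇒ H
  [8] b2 r5: had r4 ⇒ C
  [9] b0 r3: had r3 ⇒ H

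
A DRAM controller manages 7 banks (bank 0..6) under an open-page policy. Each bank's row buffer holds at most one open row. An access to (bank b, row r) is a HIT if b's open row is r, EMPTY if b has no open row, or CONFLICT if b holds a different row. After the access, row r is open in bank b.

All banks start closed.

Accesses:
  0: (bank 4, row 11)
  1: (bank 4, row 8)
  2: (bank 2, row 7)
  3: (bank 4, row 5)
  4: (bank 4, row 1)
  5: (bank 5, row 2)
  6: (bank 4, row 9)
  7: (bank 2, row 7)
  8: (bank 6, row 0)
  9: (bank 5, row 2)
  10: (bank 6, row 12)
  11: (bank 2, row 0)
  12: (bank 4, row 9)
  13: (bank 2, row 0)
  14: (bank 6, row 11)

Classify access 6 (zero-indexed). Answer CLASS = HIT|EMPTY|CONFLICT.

CLASS = CONFLICT

step 0: bank4 None->11 [EMPTY]
step 1: bank4 11->8 [CONFLICT]
step 2: bank2 None->7 [EMPTY]
step 3: bank4 8->5 [CONFLICT]
step 4: bank4 5->1 [CONFLICT]
step 5: bank5 None->2 [EMPTY]
step 6: bank4 1->9 [CONFLICT]
step 7: bank2 7->7 [HIT]
step 8: bank6 None->0 [EMPTY]
step 9: bank5 2->2 [HIT]
step 10: bank6 0->12 [CONFLICT]
step 11: bank2 7->0 [CONFLICT]
step 12: bank4 9->9 [HIT]
step 13: bank2 0->0 [HIT]
step 14: bank6 12->11 [CONFLICT]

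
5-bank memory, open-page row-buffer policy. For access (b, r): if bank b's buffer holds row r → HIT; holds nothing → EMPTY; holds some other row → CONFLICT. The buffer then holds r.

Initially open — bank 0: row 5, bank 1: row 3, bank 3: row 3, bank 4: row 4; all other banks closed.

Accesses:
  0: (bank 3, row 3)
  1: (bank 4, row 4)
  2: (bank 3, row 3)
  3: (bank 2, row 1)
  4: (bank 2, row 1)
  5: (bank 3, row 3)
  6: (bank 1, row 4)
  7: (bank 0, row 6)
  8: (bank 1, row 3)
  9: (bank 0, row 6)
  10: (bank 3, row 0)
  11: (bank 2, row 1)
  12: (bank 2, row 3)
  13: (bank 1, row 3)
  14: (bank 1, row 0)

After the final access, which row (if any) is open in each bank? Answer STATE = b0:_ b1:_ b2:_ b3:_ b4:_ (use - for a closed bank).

STATE = b0:6 b1:0 b2:3 b3:0 b4:4

#0 (3,3) H  (was 3)
#1 (4,4) H  (was 4)
#2 (3,3) H  (was 3)
#3 (2,1) E
#4 (2,1) H  (was 1)
#5 (3,3) H  (was 3)
#6 (1,4) C  (was 3)
#7 (0,6) C  (was 5)
#8 (1,3) C  (was 4)
#9 (0,6) H  (was 6)
#10 (3,0) C  (was 3)
#11 (2,1) H  (was 1)
#12 (2,3) C  (was 1)
#13 (1,3) H  (was 3)
#14 (1,0) C  (was 3)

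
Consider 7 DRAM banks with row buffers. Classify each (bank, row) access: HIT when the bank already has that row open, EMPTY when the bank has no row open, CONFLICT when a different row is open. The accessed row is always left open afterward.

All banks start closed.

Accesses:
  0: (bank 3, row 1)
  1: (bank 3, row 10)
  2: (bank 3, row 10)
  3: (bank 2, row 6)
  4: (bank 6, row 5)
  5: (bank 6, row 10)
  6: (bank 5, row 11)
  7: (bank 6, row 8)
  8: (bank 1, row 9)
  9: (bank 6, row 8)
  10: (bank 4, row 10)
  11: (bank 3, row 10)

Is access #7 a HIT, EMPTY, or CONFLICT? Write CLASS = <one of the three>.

0: bank 3 row 1 — prev None → EMPTY
1: bank 3 row 10 — prev 1 → CONFLICT
2: bank 3 row 10 — prev 10 → HIT
3: bank 2 row 6 — prev None → EMPTY
4: bank 6 row 5 — prev None → EMPTY
5: bank 6 row 10 — prev 5 → CONFLICT
6: bank 5 row 11 — prev None → EMPTY
7: bank 6 row 8 — prev 10 → CONFLICT
8: bank 1 row 9 — prev None → EMPTY
9: bank 6 row 8 — prev 8 → HIT
10: bank 4 row 10 — prev None → EMPTY
11: bank 3 row 10 — prev 10 → HIT

CLASS = CONFLICT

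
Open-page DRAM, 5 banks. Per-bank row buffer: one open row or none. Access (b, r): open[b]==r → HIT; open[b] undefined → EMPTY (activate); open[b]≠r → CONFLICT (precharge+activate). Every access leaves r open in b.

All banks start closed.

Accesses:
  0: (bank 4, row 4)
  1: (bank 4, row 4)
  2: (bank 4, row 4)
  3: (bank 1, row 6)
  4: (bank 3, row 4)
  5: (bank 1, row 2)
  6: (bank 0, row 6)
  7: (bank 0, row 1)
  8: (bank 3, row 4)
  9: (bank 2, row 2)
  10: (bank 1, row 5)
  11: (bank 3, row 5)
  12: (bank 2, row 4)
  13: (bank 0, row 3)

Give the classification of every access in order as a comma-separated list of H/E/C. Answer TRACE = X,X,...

#0 (4,4) E
#1 (4,4) H  (was 4)
#2 (4,4) H  (was 4)
#3 (1,6) E
#4 (3,4) E
#5 (1,2) C  (was 6)
#6 (0,6) E
#7 (0,1) C  (was 6)
#8 (3,4) H  (was 4)
#9 (2,2) E
#10 (1,5) C  (was 2)
#11 (3,5) C  (was 4)
#12 (2,4) C  (was 2)
#13 (0,3) C  (was 1)

TRACE = E,H,H,E,E,C,E,C,H,E,C,C,C,C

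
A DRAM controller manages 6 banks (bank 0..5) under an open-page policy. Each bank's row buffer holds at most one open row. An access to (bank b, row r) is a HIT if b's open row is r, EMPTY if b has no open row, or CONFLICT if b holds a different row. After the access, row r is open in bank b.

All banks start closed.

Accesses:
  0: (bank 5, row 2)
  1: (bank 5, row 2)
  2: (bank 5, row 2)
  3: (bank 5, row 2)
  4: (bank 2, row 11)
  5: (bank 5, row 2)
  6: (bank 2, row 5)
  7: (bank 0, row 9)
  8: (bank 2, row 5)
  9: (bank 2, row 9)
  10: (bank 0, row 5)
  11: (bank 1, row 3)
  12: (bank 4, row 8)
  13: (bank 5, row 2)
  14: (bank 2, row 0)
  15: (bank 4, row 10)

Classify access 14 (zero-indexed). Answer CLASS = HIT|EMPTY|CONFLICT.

CLASS = CONFLICT

step 0: bank5 None->2 [EMPTY]
step 1: bank5 2->2 [HIT]
step 2: bank5 2->2 [HIT]
step 3: bank5 2->2 [HIT]
step 4: bank2 None->11 [EMPTY]
step 5: bank5 2->2 [HIT]
step 6: bank2 11->5 [CONFLICT]
step 7: bank0 None->9 [EMPTY]
step 8: bank2 5->5 [HIT]
step 9: bank2 5->9 [CONFLICT]
step 10: bank0 9->5 [CONFLICT]
step 11: bank1 None->3 [EMPTY]
step 12: bank4 None->8 [EMPTY]
step 13: bank5 2->2 [HIT]
step 14: bank2 9->0 [CONFLICT]
step 15: bank4 8->10 [CONFLICT]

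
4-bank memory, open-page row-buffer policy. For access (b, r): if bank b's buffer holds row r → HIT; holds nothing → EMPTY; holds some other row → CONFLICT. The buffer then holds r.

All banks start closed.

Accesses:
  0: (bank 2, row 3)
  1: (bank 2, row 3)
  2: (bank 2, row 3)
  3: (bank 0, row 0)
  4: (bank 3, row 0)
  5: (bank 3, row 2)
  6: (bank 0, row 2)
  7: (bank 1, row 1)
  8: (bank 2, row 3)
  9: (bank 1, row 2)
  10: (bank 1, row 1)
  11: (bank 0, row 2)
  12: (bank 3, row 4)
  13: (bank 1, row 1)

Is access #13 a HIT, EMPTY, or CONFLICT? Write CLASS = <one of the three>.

CLASS = HIT

#0 (2,3) E
#1 (2,3) H  (was 3)
#2 (2,3) H  (was 3)
#3 (0,0) E
#4 (3,0) E
#5 (3,2) C  (was 0)
#6 (0,2) C  (was 0)
#7 (1,1) E
#8 (2,3) H  (was 3)
#9 (1,2) C  (was 1)
#10 (1,1) C  (was 2)
#11 (0,2) H  (was 2)
#12 (3,4) C  (was 2)
#13 (1,1) H  (was 1)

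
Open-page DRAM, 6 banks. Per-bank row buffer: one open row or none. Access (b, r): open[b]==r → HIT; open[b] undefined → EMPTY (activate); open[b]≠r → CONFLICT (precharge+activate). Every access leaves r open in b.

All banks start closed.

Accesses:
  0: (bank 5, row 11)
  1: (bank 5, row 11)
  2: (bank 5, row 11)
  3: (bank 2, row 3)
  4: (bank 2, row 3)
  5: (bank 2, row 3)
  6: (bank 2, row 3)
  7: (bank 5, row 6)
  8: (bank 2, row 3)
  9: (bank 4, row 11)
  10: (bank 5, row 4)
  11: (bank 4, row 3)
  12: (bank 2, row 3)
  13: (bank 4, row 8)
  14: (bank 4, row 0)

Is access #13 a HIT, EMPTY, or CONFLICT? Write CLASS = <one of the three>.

CLASS = CONFLICT

step 0: bank5 None->11 [EMPTY]
step 1: bank5 11->11 [HIT]
step 2: bank5 11->11 [HIT]
step 3: bank2 None->3 [EMPTY]
step 4: bank2 3->3 [HIT]
step 5: bank2 3->3 [HIT]
step 6: bank2 3->3 [HIT]
step 7: bank5 11->6 [CONFLICT]
step 8: bank2 3->3 [HIT]
step 9: bank4 None->11 [EMPTY]
step 10: bank5 6->4 [CONFLICT]
step 11: bank4 11->3 [CONFLICT]
step 12: bank2 3->3 [HIT]
step 13: bank4 3->8 [CONFLICT]
step 14: bank4 8->0 [CONFLICT]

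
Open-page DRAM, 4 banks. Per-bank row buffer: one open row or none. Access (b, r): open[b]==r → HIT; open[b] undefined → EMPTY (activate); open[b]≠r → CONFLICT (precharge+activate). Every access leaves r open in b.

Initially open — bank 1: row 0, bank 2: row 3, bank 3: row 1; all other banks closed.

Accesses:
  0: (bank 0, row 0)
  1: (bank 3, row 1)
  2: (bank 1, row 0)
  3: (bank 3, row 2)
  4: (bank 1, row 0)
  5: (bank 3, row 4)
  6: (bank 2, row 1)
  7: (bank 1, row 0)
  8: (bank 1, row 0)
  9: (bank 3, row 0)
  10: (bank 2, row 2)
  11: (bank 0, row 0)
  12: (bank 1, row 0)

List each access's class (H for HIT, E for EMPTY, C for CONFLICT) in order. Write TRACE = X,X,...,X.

TRACE = E,H,H,C,H,C,C,H,H,C,C,H,H

0: bank 0 row 0 — prev None → EMPTY
1: bank 3 row 1 — prev 1 → HIT
2: bank 1 row 0 — prev 0 → HIT
3: bank 3 row 2 — prev 1 → CONFLICT
4: bank 1 row 0 — prev 0 → HIT
5: bank 3 row 4 — prev 2 → CONFLICT
6: bank 2 row 1 — prev 3 → CONFLICT
7: bank 1 row 0 — prev 0 → HIT
8: bank 1 row 0 — prev 0 → HIT
9: bank 3 row 0 — prev 4 → CONFLICT
10: bank 2 row 2 — prev 1 → CONFLICT
11: bank 0 row 0 — prev 0 → HIT
12: bank 1 row 0 — prev 0 → HIT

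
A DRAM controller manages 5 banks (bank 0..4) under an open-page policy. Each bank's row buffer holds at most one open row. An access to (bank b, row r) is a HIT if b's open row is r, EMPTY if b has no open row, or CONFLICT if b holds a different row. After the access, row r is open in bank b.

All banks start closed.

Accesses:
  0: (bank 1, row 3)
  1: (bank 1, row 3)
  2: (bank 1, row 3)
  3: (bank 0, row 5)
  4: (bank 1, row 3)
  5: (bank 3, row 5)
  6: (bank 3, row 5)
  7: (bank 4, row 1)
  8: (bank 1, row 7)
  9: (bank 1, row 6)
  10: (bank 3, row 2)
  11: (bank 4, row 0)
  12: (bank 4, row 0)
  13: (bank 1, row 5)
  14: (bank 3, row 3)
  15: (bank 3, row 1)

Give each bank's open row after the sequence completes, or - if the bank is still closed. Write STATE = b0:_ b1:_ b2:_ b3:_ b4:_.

step 0: bank1 None->3 [EMPTY]
step 1: bank1 3->3 [HIT]
step 2: bank1 3->3 [HIT]
step 3: bank0 None->5 [EMPTY]
step 4: bank1 3->3 [HIT]
step 5: bank3 None->5 [EMPTY]
step 6: bank3 5->5 [HIT]
step 7: bank4 None->1 [EMPTY]
step 8: bank1 3->7 [CONFLICT]
step 9: bank1 7->6 [CONFLICT]
step 10: bank3 5->2 [CONFLICT]
step 11: bank4 1->0 [CONFLICT]
step 12: bank4 0->0 [HIT]
step 13: bank1 6->5 [CONFLICT]
step 14: bank3 2->3 [CONFLICT]
step 15: bank3 3->1 [CONFLICT]

STATE = b0:5 b1:5 b2:- b3:1 b4:0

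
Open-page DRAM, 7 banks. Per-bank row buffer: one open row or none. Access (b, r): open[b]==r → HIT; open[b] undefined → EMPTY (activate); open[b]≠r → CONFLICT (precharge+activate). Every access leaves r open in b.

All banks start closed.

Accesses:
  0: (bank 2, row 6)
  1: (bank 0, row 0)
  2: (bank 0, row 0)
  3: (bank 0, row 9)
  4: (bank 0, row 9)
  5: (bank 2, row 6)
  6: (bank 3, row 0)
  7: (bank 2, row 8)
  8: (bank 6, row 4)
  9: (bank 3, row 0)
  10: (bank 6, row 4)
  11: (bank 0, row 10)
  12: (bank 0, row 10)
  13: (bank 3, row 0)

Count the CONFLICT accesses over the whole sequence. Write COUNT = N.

COUNT = 3

step 0: bank2 None->6 [EMPTY]
step 1: bank0 None->0 [EMPTY]
step 2: bank0 0->0 [HIT]
step 3: bank0 0->9 [CONFLICT]
step 4: bank0 9->9 [HIT]
step 5: bank2 6->6 [HIT]
step 6: bank3 None->0 [EMPTY]
step 7: bank2 6->8 [CONFLICT]
step 8: bank6 None->4 [EMPTY]
step 9: bank3 0->0 [HIT]
step 10: bank6 4->4 [HIT]
step 11: bank0 9->10 [CONFLICT]
step 12: bank0 10->10 [HIT]
step 13: bank3 0->0 [HIT]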